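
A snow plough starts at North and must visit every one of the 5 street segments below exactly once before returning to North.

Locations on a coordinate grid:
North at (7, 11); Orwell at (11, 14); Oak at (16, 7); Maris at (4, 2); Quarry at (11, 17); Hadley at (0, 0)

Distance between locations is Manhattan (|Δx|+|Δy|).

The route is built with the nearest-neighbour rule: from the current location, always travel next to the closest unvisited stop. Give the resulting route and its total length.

From North: distances to unvisited — Orwell=7, Quarry=10, Maris=12, Oak=13, Hadley=18. Nearest is Orwell (7).
From Orwell: distances to unvisited — Quarry=3, Oak=12, Maris=19, Hadley=25. Nearest is Quarry (3).
From Quarry: distances to unvisited — Oak=15, Maris=22, Hadley=28. Nearest is Oak (15).
From Oak: distances to unvisited — Maris=17, Hadley=23. Nearest is Maris (17).
From Maris: distances to unvisited — Hadley=6. Nearest is Hadley (6).
Return Hadley→North: 18.
Total = 7 + 3 + 15 + 17 + 6 + 18 = 66.

Nearest-neighbour total = 66; route North → Orwell → Quarry → Oak → Maris → Hadley → North.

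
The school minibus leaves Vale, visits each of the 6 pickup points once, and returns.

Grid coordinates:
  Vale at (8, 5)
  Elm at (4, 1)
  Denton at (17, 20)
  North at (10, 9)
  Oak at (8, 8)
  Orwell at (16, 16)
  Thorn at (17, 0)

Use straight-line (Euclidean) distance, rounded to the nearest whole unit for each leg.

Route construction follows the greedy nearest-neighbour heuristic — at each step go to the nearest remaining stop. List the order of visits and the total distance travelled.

From Vale: distances to unvisited — Oak=3, North=4, Elm=6, Thorn=10, Orwell=14, Denton=17. Nearest is Oak (3).
From Oak: distances to unvisited — North=2, Elm=8, Orwell=11, Thorn=12, Denton=15. Nearest is North (2).
From North: distances to unvisited — Orwell=9, Elm=10, Thorn=11, Denton=13. Nearest is Orwell (9).
From Orwell: distances to unvisited — Denton=4, Thorn=16, Elm=19. Nearest is Denton (4).
From Denton: distances to unvisited — Thorn=20, Elm=23. Nearest is Thorn (20).
From Thorn: distances to unvisited — Elm=13. Nearest is Elm (13).
Return Elm→Vale: 6.
Total = 3 + 2 + 9 + 4 + 20 + 13 + 6 = 57.

Nearest-neighbour total = 57; route Vale → Oak → North → Orwell → Denton → Thorn → Elm → Vale.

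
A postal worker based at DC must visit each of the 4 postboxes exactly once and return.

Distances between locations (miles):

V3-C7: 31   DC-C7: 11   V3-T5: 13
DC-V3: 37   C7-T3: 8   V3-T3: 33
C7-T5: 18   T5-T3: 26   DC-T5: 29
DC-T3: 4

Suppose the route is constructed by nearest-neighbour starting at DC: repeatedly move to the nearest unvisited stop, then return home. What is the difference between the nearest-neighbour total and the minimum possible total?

Excess over optimum: 1 miles.

From DC: T3=4, C7=11, T5=29, V3=37 → choose T3 (4).
From T3: C7=8, T5=26, V3=33 → choose C7 (8).
From C7: T5=18, V3=31 → choose T5 (18).
From T5: V3=13 → choose V3 (13).
NN route DC → T3 → C7 → T5 → V3 → DC costs 80.
Optimal: DC → C7 → T5 → V3 → T3 → DC costs 79 (by enumerating all 12 distinct tours).
Excess = 80 − 79 = 1.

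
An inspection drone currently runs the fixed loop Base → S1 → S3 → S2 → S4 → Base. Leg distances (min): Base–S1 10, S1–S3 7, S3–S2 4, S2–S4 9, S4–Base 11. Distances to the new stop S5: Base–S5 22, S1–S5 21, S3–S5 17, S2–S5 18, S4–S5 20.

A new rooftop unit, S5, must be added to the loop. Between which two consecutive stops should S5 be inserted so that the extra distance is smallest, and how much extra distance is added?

Adding 29 min by placing S5 on the S2–S4 leg.

Insertion cost between consecutive stops i–j is d(i,S5) + d(S5,j) − d(i,j):
  between Base and S1: 22 + 21 − 10 = 33
  between S1 and S3: 21 + 17 − 7 = 31
  between S3 and S2: 17 + 18 − 4 = 31
  between S2 and S4: 18 + 20 − 9 = 29
  between S4 and Base: 20 + 22 − 11 = 31
Cheapest insertion is between S2 and S4, adding 29.
New total = 41 + 29 = 70.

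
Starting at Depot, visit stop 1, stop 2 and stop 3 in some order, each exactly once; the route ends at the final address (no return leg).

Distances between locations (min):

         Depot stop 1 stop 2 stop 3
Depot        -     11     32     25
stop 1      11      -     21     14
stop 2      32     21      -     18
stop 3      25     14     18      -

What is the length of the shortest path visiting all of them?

43 min — the minimum one-way total.

There are 3! = 6 possible orderings.
Depot → stop 1 → stop 2 → stop 3: 11+21+18 = 50
Depot → stop 1 → stop 3 → stop 2: 11+14+18 = 43
Depot → stop 2 → stop 1 → stop 3: 32+21+14 = 67
Depot → stop 2 → stop 3 → stop 1: 32+18+14 = 64
Depot → stop 3 → stop 1 → stop 2: 25+14+21 = 60
Depot → stop 3 → stop 2 → stop 1: 25+18+21 = 64
The minimum is 43.
One shortest path: Depot → stop 1 → stop 3 → stop 2.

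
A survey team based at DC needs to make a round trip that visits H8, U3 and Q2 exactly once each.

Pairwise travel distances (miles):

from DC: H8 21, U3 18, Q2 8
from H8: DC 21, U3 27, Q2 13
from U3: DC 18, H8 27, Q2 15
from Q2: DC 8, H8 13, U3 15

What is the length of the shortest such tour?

DC - H8 - U3 - Q2 - DC: 21+27+15+8 = 71
DC - H8 - Q2 - U3 - DC: 21+13+15+18 = 67
DC - U3 - H8 - Q2 - DC: 18+27+13+8 = 66
The minimum is 66.
One optimal route: DC → U3 → H8 → Q2 → DC (or its reverse).

66 miles — the shortest possible round trip.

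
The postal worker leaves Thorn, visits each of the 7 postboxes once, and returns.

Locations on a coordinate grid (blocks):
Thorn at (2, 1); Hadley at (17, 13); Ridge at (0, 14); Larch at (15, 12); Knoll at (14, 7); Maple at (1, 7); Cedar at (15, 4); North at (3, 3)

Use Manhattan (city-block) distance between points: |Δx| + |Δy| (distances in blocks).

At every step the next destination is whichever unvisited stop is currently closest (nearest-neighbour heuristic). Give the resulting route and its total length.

At Thorn the remaining stops are North 3, Maple 7, Ridge 15, Cedar 16, Knoll 18, Larch 24, Hadley 27; go to North.
At North the remaining stops are Maple 6, Cedar 13, Ridge 14, Knoll 15, Larch 21, Hadley 24; go to Maple.
At Maple the remaining stops are Ridge 8, Knoll 13, Cedar 17, Larch 19, Hadley 22; go to Ridge.
At Ridge the remaining stops are Larch 17, Hadley 18, Knoll 21, Cedar 25; go to Larch.
At Larch the remaining stops are Hadley 3, Knoll 6, Cedar 8; go to Hadley.
At Hadley the remaining stops are Knoll 9, Cedar 11; go to Knoll.
At Knoll the remaining stops are Cedar 4; go to Cedar.
Return Cedar→Thorn: 16.
Total = 3 + 6 + 8 + 17 + 3 + 9 + 4 + 16 = 66.

66 blocks along Thorn → North → Maple → Ridge → Larch → Hadley → Knoll → Cedar → Thorn.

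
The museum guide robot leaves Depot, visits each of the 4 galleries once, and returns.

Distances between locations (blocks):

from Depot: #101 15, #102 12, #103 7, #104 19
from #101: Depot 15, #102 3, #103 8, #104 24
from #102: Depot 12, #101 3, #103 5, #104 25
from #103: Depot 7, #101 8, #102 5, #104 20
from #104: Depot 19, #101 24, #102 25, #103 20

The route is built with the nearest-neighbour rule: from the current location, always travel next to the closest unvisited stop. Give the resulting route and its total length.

58 blocks along Depot → #103 → #102 → #101 → #104 → Depot.

At Depot the remaining stops are #103 7, #102 12, #101 15, #104 19; go to #103.
At #103 the remaining stops are #102 5, #101 8, #104 20; go to #102.
At #102 the remaining stops are #101 3, #104 25; go to #101.
At #101 the remaining stops are #104 24; go to #104.
Return #104→Depot: 19.
Total = 7 + 5 + 3 + 24 + 19 = 58.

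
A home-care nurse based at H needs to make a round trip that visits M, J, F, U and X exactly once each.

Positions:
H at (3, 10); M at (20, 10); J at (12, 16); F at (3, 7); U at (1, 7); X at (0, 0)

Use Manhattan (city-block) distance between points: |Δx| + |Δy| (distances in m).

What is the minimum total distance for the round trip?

H→M→J→F→U→X→H: 17+14+18+2+8+13 = 72
H→M→J→F→X→U→H: 17+14+18+10+8+5 = 72
H→M→J→U→F→X→H: 17+14+20+2+10+13 = 76
H→M→J→U→X→F→H: 17+14+20+8+10+3 = 72
H→M→J→X→F→U→H: 17+14+28+10+2+5 = 76
H→M→J→X→U→F→H: 17+14+28+8+2+3 = 72
H→M→F→J→U→X→H: 17+20+18+20+8+13 = 96
H→M→F→J→X→U→H: 17+20+18+28+8+5 = 96
H→M→F→U→J→X→H: 17+20+2+20+28+13 = 100
H→M→F→U→X→J→H: 17+20+2+8+28+15 = 90
H→M→F→X→J→U→H: 17+20+10+28+20+5 = 100
H→M→F→X→U→J→H: 17+20+10+8+20+15 = 90
H→M→U→J→F→X→H: 17+22+20+18+10+13 = 100
H→M→U→J→X→F→H: 17+22+20+28+10+3 = 100
… (46 more)
The minimum is 72.
One optimal route: H → M → J → F → U → X → H (or its reverse).

Shortest round trip = 72 m.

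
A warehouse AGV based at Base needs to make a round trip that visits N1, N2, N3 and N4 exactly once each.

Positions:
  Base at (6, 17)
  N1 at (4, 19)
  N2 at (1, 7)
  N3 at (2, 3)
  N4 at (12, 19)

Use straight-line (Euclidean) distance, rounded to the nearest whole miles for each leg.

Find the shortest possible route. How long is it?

44 miles — the shortest possible round trip.

With 4 stops there are 4!/2 = 12 distinct round trips (a route and its reverse cost the same).
Base → N1 → N2 → N3 → N4 → Base: 3+12+4+19+6 = 44
Base → N1 → N2 → N4 → N3 → Base: 3+12+16+19+15 = 65
Base → N1 → N3 → N2 → N4 → Base: 3+16+4+16+6 = 45
Base → N1 → N3 → N4 → N2 → Base: 3+16+19+16+11 = 65
Base → N1 → N4 → N2 → N3 → Base: 3+8+16+4+15 = 46
Base → N1 → N4 → N3 → N2 → Base: 3+8+19+4+11 = 45
Base → N2 → N1 → N3 → N4 → Base: 11+12+16+19+6 = 64
Base → N2 → N1 → N4 → N3 → Base: 11+12+8+19+15 = 65
Base → N2 → N3 → N1 → N4 → Base: 11+4+16+8+6 = 45
Base → N2 → N4 → N1 → N3 → Base: 11+16+8+16+15 = 66
Base → N3 → N1 → N2 → N4 → Base: 15+16+12+16+6 = 65
Base → N3 → N2 → N1 → N4 → Base: 15+4+12+8+6 = 45
The minimum is 44.
One optimal route: Base → N1 → N2 → N3 → N4 → Base (or its reverse).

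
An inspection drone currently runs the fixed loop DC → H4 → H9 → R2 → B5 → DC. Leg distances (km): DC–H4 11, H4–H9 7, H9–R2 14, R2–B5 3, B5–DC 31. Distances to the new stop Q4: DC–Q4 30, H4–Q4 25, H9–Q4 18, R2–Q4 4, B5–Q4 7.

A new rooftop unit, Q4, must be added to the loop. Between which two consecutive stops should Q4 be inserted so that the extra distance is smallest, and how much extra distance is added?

Adding 6 km by placing Q4 on the B5–DC leg.

Insertion cost between consecutive stops i–j is d(i,Q4) + d(Q4,j) − d(i,j):
  between DC and H4: 30 + 25 − 11 = 44
  between H4 and H9: 25 + 18 − 7 = 36
  between H9 and R2: 18 + 4 − 14 = 8
  between R2 and B5: 4 + 7 − 3 = 8
  between B5 and DC: 7 + 30 − 31 = 6
Cheapest insertion is between B5 and DC, adding 6.
New total = 66 + 6 = 72.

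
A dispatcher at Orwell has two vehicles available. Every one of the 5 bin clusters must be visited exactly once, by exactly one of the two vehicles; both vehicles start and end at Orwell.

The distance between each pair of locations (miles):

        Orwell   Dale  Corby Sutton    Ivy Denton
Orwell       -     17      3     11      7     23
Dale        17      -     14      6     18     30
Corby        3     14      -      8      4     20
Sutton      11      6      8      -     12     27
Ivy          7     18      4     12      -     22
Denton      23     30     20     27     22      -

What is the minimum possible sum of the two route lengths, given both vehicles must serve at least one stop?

82 miles — the smallest possible combined total.

There are 2^4 − 1 = 15 ways to divide the 5 stops into two non-empty groups. For each, the best each vehicle can do is its own shortest tour through its group:
  {Dale} + {Corby, Sutton, Ivy, Denton}: 34 + 67 = 101
  {Corby} + {Dale, Sutton, Ivy, Denton}: 6 + 76 = 82
  {Dale, Corby} + {Sutton, Ivy, Denton}: 34 + 67 = 101
  {Sutton} + {Dale, Corby, Ivy, Denton}: 22 + 76 = 98
  {Dale, Sutton} + {Corby, Ivy, Denton}: 34 + 52 = 86
  {Corby, Sutton} + {Dale, Ivy, Denton}: 22 + 76 = 98
  … (15 splits in total)
Best: vehicle 1 Orwell → Corby → Orwell = 6; vehicle 2 Orwell → Sutton → Dale → Denton → Ivy → Orwell = 76; combined 82.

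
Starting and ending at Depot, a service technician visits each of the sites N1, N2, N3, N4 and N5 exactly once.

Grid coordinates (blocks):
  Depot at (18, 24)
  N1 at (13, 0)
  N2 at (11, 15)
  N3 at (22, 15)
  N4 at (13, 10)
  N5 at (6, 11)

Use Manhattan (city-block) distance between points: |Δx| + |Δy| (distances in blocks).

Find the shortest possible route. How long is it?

Minimum total distance: 80 blocks.

Depot - N1 - N2 - N3 - N4 - N5 - Depot: 29+17+11+14+8+25 = 104
Depot - N1 - N2 - N3 - N5 - N4 - Depot: 29+17+11+20+8+19 = 104
Depot - N1 - N2 - N4 - N3 - N5 - Depot: 29+17+7+14+20+25 = 112
Depot - N1 - N2 - N4 - N5 - N3 - Depot: 29+17+7+8+20+13 = 94
Depot - N1 - N2 - N5 - N3 - N4 - Depot: 29+17+9+20+14+19 = 108
Depot - N1 - N2 - N5 - N4 - N3 - Depot: 29+17+9+8+14+13 = 90
Depot - N1 - N3 - N2 - N4 - N5 - Depot: 29+24+11+7+8+25 = 104
Depot - N1 - N3 - N2 - N5 - N4 - Depot: 29+24+11+9+8+19 = 100
Depot - N1 - N3 - N4 - N2 - N5 - Depot: 29+24+14+7+9+25 = 108
Depot - N1 - N3 - N4 - N5 - N2 - Depot: 29+24+14+8+9+16 = 100
Depot - N1 - N3 - N5 - N2 - N4 - Depot: 29+24+20+9+7+19 = 108
Depot - N1 - N3 - N5 - N4 - N2 - Depot: 29+24+20+8+7+16 = 104
Depot - N1 - N4 - N2 - N3 - N5 - Depot: 29+10+7+11+20+25 = 102
Depot - N1 - N4 - N2 - N5 - N3 - Depot: 29+10+7+9+20+13 = 88
… (46 more)
Depot - N1 - N4 - N5 - N2 - N3 - Depot: 29+10+8+9+11+13 = 80  ← best
The minimum is 80.
One optimal route: Depot → N1 → N4 → N5 → N2 → N3 → Depot (or its reverse).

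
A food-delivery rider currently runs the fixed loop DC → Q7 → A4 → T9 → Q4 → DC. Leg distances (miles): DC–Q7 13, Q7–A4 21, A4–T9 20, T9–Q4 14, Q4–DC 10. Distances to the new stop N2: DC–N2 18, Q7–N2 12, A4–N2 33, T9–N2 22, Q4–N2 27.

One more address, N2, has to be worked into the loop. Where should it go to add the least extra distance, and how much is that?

Insertion cost between consecutive stops i–j is d(i,N2) + d(N2,j) − d(i,j):
  between DC and Q7: 18 + 12 − 13 = 17
  between Q7 and A4: 12 + 33 − 21 = 24
  between A4 and T9: 33 + 22 − 20 = 35
  between T9 and Q4: 22 + 27 − 14 = 35
  between Q4 and DC: 27 + 18 − 10 = 35
Cheapest insertion is between DC and Q7, adding 17.
New total = 78 + 17 = 95.

Minimum extra distance: 17 miles, inserting N2 between DC and Q7.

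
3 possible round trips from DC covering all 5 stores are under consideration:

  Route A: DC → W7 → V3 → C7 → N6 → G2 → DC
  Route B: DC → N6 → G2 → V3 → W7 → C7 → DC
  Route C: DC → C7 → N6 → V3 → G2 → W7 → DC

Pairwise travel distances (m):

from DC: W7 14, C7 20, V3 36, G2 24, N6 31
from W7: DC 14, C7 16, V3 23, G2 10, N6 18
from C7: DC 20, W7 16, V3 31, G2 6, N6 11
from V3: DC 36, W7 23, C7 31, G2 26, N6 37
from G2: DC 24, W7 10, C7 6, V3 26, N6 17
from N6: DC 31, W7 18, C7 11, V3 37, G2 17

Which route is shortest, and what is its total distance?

Route A: 14 + 23 + 31 + 11 + 17 + 24 = 120
Route B: 31 + 17 + 26 + 23 + 16 + 20 = 133
Route C: 20 + 11 + 37 + 26 + 10 + 14 = 118

Shortest is Route C, total 118 m.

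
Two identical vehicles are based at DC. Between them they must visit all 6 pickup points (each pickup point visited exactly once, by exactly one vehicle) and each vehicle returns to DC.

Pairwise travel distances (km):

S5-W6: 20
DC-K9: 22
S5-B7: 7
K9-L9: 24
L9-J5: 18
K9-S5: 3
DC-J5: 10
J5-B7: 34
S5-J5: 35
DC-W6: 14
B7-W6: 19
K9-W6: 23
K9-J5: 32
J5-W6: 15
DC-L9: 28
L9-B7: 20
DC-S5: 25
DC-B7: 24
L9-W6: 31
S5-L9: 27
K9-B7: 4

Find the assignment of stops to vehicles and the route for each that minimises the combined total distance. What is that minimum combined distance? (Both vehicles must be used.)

Try each way of splitting the stops between the two vehicles (each non-empty) and, for each split, find the best tour for each vehicle:
  {K9} + {S5, L9, J5, B7, W6}: 44 + 89 = 133
  {S5} + {K9, L9, J5, B7, W6}: 50 + 89 = 139
  {K9, S5} + {L9, J5, B7, W6}: 50 + 81 = 131
  {L9} + {K9, S5, J5, B7, W6}: 56 + 76 = 132
  {K9, L9} + {S5, J5, B7, W6}: 74 + 76 = 150
  {S5, L9} + {K9, J5, B7, W6}: 80 + 70 = 150
  … (31 splits in total)
  {K9, S5, L9, J5, B7} + {W6}: 80 + 28 = 108  ← best
Best: vehicle 1 DC → K9 → S5 → B7 → L9 → J5 → DC = 80; vehicle 2 DC → W6 → DC = 28; combined 108.

Minimum combined distance: 108 km.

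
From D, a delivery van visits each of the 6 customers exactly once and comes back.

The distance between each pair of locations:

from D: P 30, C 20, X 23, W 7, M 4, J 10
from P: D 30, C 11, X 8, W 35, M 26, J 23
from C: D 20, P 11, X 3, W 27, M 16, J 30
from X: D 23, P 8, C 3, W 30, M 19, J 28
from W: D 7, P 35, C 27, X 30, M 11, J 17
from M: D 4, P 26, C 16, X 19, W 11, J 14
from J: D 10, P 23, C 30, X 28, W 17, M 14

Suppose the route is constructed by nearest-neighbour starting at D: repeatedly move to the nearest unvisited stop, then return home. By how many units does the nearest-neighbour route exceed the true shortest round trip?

D: M=4, W=7, J=10, C=20, X=23, P=30 ⇒ M
M: W=11, J=14, C=16, X=19, P=26 ⇒ W
W: J=17, C=27, X=30, P=35 ⇒ J
J: P=23, X=28, C=30 ⇒ P
P: X=8, C=11 ⇒ X
X: C=3 ⇒ C
NN route D → M → W → J → P → X → C → D costs 86.
Optimal: D → W → M → C → X → P → J → D costs 78 (by enumerating all 360 distinct tours).
Excess = 86 − 78 = 8.

The nearest-neighbour route is 8 longer than optimal.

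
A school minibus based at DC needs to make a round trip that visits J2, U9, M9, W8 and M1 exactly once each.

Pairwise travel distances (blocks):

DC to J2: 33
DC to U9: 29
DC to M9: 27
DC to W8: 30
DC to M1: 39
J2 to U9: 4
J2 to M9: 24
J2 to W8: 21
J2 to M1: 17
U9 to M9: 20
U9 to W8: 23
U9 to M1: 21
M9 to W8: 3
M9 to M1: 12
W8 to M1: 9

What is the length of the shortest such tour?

DC→J2→U9→M9→W8→M1→DC: 33+4+20+3+9+39 = 108
DC→J2→U9→M9→M1→W8→DC: 33+4+20+12+9+30 = 108
DC→J2→U9→W8→M9→M1→DC: 33+4+23+3+12+39 = 114
DC→J2→U9→W8→M1→M9→DC: 33+4+23+9+12+27 = 108
DC→J2→U9→M1→M9→W8→DC: 33+4+21+12+3+30 = 103
DC→J2→U9→M1→W8→M9→DC: 33+4+21+9+3+27 = 97
DC→J2→M9→U9→W8→M1→DC: 33+24+20+23+9+39 = 148
DC→J2→M9→U9→M1→W8→DC: 33+24+20+21+9+30 = 137
DC→J2→M9→W8→U9→M1→DC: 33+24+3+23+21+39 = 143
DC→J2→M9→W8→M1→U9→DC: 33+24+3+9+21+29 = 119
DC→J2→M9→M1→U9→W8→DC: 33+24+12+21+23+30 = 143
DC→J2→M9→M1→W8→U9→DC: 33+24+12+9+23+29 = 130
DC→J2→W8→U9→M9→M1→DC: 33+21+23+20+12+39 = 148
DC→J2→W8→U9→M1→M9→DC: 33+21+23+21+12+27 = 137
… (46 more)
DC→U9→J2→M1→W8→M9→DC: 29+4+17+9+3+27 = 89  ← best
The minimum is 89.
One optimal route: DC → U9 → J2 → M1 → W8 → M9 → DC (or its reverse).

Minimum total distance: 89 blocks.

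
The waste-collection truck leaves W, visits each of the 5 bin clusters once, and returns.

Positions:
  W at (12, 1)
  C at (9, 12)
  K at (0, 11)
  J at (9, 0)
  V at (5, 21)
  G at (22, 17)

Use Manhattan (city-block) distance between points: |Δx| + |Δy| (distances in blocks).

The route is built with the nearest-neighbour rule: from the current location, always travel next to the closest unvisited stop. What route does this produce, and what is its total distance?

Nearest-neighbour total = 88 blocks; route W → J → C → K → V → G → W.

At W the remaining stops are J 4, C 14, K 22, G 26, V 27; go to J.
At J the remaining stops are C 12, K 20, V 25, G 30; go to C.
At C the remaining stops are K 10, V 13, G 18; go to K.
At K the remaining stops are V 15, G 28; go to V.
At V the remaining stops are G 21; go to G.
Return G→W: 26.
Total = 4 + 12 + 10 + 15 + 21 + 26 = 88.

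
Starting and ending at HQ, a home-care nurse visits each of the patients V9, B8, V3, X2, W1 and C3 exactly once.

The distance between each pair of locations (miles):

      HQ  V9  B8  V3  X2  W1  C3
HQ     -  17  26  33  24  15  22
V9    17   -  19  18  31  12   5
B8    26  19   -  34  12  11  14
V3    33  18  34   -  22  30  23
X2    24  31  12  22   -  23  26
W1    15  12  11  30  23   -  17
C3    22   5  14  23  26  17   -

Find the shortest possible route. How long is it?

With 6 stops there are 6!/2 = 360 distinct round trips (a route and its reverse cost the same).
HQ-V9-B8-V3-X2-W1-C3-HQ: 17+19+34+22+23+17+22 = 154
HQ-V9-B8-V3-X2-C3-W1-HQ: 17+19+34+22+26+17+15 = 150
HQ-V9-B8-V3-W1-X2-C3-HQ: 17+19+34+30+23+26+22 = 171
HQ-V9-B8-V3-W1-C3-X2-HQ: 17+19+34+30+17+26+24 = 167
HQ-V9-B8-V3-C3-X2-W1-HQ: 17+19+34+23+26+23+15 = 157
HQ-V9-B8-V3-C3-W1-X2-HQ: 17+19+34+23+17+23+24 = 157
HQ-V9-B8-X2-V3-W1-C3-HQ: 17+19+12+22+30+17+22 = 139
HQ-V9-B8-X2-V3-C3-W1-HQ: 17+19+12+22+23+17+15 = 125
… (352 more)
HQ-V9-C3-V3-X2-B8-W1-HQ: 17+5+23+22+12+11+15 = 105  ← best
The minimum is 105.
One optimal route: HQ → V9 → C3 → V3 → X2 → B8 → W1 → HQ (or its reverse).

Minimum total distance: 105 miles.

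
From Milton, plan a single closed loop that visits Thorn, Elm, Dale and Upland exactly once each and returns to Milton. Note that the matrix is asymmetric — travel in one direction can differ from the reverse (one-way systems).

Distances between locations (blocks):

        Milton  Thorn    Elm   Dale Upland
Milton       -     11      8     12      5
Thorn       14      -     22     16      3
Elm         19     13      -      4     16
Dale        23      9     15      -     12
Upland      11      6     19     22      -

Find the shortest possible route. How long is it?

35 blocks — the shortest possible round trip.

Milton-Thorn-Elm-Dale-Upland-Milton: 11+22+4+12+11 = 60
Milton-Thorn-Elm-Upland-Dale-Milton: 11+22+16+22+23 = 94
Milton-Thorn-Dale-Elm-Upland-Milton: 11+16+15+16+11 = 69
Milton-Thorn-Dale-Upland-Elm-Milton: 11+16+12+19+19 = 77
Milton-Thorn-Upland-Elm-Dale-Milton: 11+3+19+4+23 = 60
Milton-Thorn-Upland-Dale-Elm-Milton: 11+3+22+15+19 = 70
Milton-Elm-Thorn-Dale-Upland-Milton: 8+13+16+12+11 = 60
Milton-Elm-Thorn-Upland-Dale-Milton: 8+13+3+22+23 = 69
Milton-Elm-Dale-Thorn-Upland-Milton: 8+4+9+3+11 = 35
Milton-Elm-Dale-Upland-Thorn-Milton: 8+4+12+6+14 = 44
Milton-Elm-Upland-Thorn-Dale-Milton: 8+16+6+16+23 = 69
Milton-Elm-Upland-Dale-Thorn-Milton: 8+16+22+9+14 = 69
Milton-Dale-Thorn-Elm-Upland-Milton: 12+9+22+16+11 = 70
Milton-Dale-Thorn-Upland-Elm-Milton: 12+9+3+19+19 = 62
… (10 more)
The minimum is 35.
One optimal route: Milton → Elm → Dale → Thorn → Upland → Milton.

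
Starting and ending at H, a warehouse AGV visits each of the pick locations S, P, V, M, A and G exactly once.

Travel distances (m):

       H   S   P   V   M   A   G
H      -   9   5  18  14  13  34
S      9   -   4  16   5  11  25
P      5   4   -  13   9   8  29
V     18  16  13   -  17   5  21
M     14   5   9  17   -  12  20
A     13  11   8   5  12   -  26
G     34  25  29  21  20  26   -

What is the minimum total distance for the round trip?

Minimum total distance: 73 m.

With 6 stops there are 6!/2 = 360 distinct round trips (a route and its reverse cost the same).
H → S → P → V → M → A → G → H: 9+4+13+17+12+26+34 = 115
H → S → P → V → M → G → A → H: 9+4+13+17+20+26+13 = 102
H → S → P → V → A → M → G → H: 9+4+13+5+12+20+34 = 97
H → S → P → V → A → G → M → H: 9+4+13+5+26+20+14 = 91
H → S → P → V → G → M → A → H: 9+4+13+21+20+12+13 = 92
H → S → P → V → G → A → M → H: 9+4+13+21+26+12+14 = 99
H → S → P → M → V → A → G → H: 9+4+9+17+5+26+34 = 104
H → S → P → M → V → G → A → H: 9+4+9+17+21+26+13 = 99
… (352 more)
H → S → M → G → V → A → P → H: 9+5+20+21+5+8+5 = 73  ← best
The minimum is 73.
One optimal route: H → S → M → G → V → A → P → H (or its reverse).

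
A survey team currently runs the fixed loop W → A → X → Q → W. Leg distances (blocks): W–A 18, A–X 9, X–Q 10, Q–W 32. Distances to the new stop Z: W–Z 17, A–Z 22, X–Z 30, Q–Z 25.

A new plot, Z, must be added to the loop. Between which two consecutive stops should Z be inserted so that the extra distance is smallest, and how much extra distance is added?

Adding 10 blocks by placing Z on the Q–W leg.

Insertion cost between consecutive stops i–j is d(i,Z) + d(Z,j) − d(i,j):
  between W and A: 17 + 22 − 18 = 21
  between A and X: 22 + 30 − 9 = 43
  between X and Q: 30 + 25 − 10 = 45
  between Q and W: 25 + 17 − 32 = 10
Cheapest insertion is between Q and W, adding 10.
New total = 69 + 10 = 79.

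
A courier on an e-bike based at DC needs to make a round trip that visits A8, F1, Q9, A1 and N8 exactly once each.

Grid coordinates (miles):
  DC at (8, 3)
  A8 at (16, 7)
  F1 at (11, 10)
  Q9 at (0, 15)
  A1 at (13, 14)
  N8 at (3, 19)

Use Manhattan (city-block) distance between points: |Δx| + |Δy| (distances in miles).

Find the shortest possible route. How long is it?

Minimum total distance: 68 miles.

DC→A8→F1→Q9→A1→N8→DC: 12+8+16+14+15+21 = 86
DC→A8→F1→Q9→N8→A1→DC: 12+8+16+7+15+16 = 74
DC→A8→F1→A1→Q9→N8→DC: 12+8+6+14+7+21 = 68
DC→A8→F1→A1→N8→Q9→DC: 12+8+6+15+7+20 = 68
DC→A8→F1→N8→Q9→A1→DC: 12+8+17+7+14+16 = 74
DC→A8→F1→N8→A1→Q9→DC: 12+8+17+15+14+20 = 86
DC→A8→Q9→F1→A1→N8→DC: 12+24+16+6+15+21 = 94
DC→A8→Q9→F1→N8→A1→DC: 12+24+16+17+15+16 = 100
DC→A8→Q9→A1→F1→N8→DC: 12+24+14+6+17+21 = 94
DC→A8→Q9→A1→N8→F1→DC: 12+24+14+15+17+10 = 92
DC→A8→Q9→N8→F1→A1→DC: 12+24+7+17+6+16 = 82
DC→A8→Q9→N8→A1→F1→DC: 12+24+7+15+6+10 = 74
DC→A8→A1→F1→Q9→N8→DC: 12+10+6+16+7+21 = 72
DC→A8→A1→F1→N8→Q9→DC: 12+10+6+17+7+20 = 72
… (46 more)
The minimum is 68.
One optimal route: DC → A8 → F1 → A1 → Q9 → N8 → DC (or its reverse).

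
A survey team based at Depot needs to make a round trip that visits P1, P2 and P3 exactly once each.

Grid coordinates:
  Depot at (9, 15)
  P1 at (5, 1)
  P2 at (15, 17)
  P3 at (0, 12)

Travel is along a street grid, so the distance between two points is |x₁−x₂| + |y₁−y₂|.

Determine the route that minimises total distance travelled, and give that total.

There are 3 distinct closed tours to check (reversals are equivalent).
Depot → P1 → P2 → P3 → Depot: 18+26+20+12 = 76
Depot → P1 → P3 → P2 → Depot: 18+16+20+8 = 62
Depot → P2 → P1 → P3 → Depot: 8+26+16+12 = 62
The minimum is 62.
One optimal route: Depot → P1 → P3 → P2 → Depot (or its reverse).

Minimum total distance: 62.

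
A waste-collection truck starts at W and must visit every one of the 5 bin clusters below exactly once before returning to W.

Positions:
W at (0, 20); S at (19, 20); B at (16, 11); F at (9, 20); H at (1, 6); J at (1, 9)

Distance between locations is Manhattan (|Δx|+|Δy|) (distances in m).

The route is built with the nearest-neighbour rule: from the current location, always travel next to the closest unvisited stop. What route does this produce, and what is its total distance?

Total distance 66 m via the nearest-neighbour route W → F → S → B → J → H → W.

At W the remaining stops are F 9, J 12, H 15, S 19, B 25; go to F.
At F the remaining stops are S 10, B 16, J 19, H 22; go to S.
At S the remaining stops are B 12, J 29, H 32; go to B.
At B the remaining stops are J 17, H 20; go to J.
At J the remaining stops are H 3; go to H.
Return H→W: 15.
Total = 9 + 10 + 12 + 17 + 3 + 15 = 66.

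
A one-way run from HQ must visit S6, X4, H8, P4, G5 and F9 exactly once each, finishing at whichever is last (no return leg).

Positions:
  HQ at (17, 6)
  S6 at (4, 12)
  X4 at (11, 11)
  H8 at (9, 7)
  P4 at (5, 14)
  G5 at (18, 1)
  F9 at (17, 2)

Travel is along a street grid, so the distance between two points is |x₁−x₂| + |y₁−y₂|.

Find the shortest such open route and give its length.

There are 6! = 720 possible orderings.
HQ - S6 - X4 - H8 - P4 - G5 - F9: 19+8+6+11+26+2 = 72
HQ - S6 - X4 - H8 - P4 - F9 - G5: 19+8+6+11+24+2 = 70
HQ - S6 - X4 - H8 - G5 - P4 - F9: 19+8+6+15+26+24 = 98
HQ - S6 - X4 - H8 - G5 - F9 - P4: 19+8+6+15+2+24 = 74
HQ - S6 - X4 - H8 - F9 - P4 - G5: 19+8+6+13+24+26 = 96
HQ - S6 - X4 - H8 - F9 - G5 - P4: 19+8+6+13+2+26 = 74
HQ - S6 - X4 - P4 - H8 - G5 - F9: 19+8+9+11+15+2 = 64
HQ - S6 - X4 - P4 - H8 - F9 - G5: 19+8+9+11+13+2 = 62
… (712 more)
HQ - G5 - F9 - H8 - X4 - S6 - P4: 6+2+13+6+8+3 = 38  ← best
The minimum is 38.
One shortest path: HQ → G5 → F9 → H8 → X4 → S6 → P4.

Shortest open route: 38.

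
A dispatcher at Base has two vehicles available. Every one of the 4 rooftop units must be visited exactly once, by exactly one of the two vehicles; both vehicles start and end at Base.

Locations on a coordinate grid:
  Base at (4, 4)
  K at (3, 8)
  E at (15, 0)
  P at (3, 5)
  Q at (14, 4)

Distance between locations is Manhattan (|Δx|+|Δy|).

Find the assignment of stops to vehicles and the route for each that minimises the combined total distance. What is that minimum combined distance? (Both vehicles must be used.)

There are 2^3 − 1 = 7 ways to divide the 4 stops into two non-empty groups. For each, the best each vehicle can do is its own shortest tour through its group:
  {K} + {E, P, Q}: 10 + 34 = 44
  {E} + {K, P, Q}: 30 + 30 = 60
  {K, E} + {P, Q}: 40 + 24 = 64
  {P} + {K, E, Q}: 4 + 40 = 44
  {K, P} + {E, Q}: 10 + 30 = 40
  {E, P} + {K, Q}: 34 + 30 = 64
  … (7 splits in total)
Best: vehicle 1 Base → K → P → Base = 10; vehicle 2 Base → E → Q → Base = 30; combined 40.

40 — the smallest possible combined total.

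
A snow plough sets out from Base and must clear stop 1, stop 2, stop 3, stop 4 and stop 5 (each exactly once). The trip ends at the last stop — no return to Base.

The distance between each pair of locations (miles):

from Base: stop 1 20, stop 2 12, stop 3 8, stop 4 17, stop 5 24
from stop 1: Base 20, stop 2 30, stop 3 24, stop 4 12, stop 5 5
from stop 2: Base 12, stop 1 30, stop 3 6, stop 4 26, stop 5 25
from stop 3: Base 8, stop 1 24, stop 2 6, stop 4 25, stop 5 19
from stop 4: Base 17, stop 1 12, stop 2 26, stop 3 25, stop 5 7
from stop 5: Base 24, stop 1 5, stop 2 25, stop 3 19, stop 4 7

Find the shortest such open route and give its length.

Minimum one-way distance = 52 miles.

There are 5! = 120 possible orderings.
Base → stop 1 → stop 2 → stop 3 → stop 4 → stop 5: 20+30+6+25+7 = 88
Base → stop 1 → stop 2 → stop 3 → stop 5 → stop 4: 20+30+6+19+7 = 82
Base → stop 1 → stop 2 → stop 4 → stop 3 → stop 5: 20+30+26+25+19 = 120
Base → stop 1 → stop 2 → stop 4 → stop 5 → stop 3: 20+30+26+7+19 = 102
Base → stop 1 → stop 2 → stop 5 → stop 3 → stop 4: 20+30+25+19+25 = 119
Base → stop 1 → stop 2 → stop 5 → stop 4 → stop 3: 20+30+25+7+25 = 107
Base → stop 1 → stop 3 → stop 2 → stop 4 → stop 5: 20+24+6+26+7 = 83
Base → stop 1 → stop 3 → stop 2 → stop 5 → stop 4: 20+24+6+25+7 = 82
Base → stop 1 → stop 3 → stop 4 → stop 2 → stop 5: 20+24+25+26+25 = 120
Base → stop 1 → stop 3 → stop 4 → stop 5 → stop 2: 20+24+25+7+25 = 101
Base → stop 1 → stop 3 → stop 5 → stop 2 → stop 4: 20+24+19+25+26 = 114
Base → stop 1 → stop 3 → stop 5 → stop 4 → stop 2: 20+24+19+7+26 = 96
Base → stop 1 → stop 4 → stop 2 → stop 3 → stop 5: 20+12+26+6+19 = 83
Base → stop 1 → stop 4 → stop 2 → stop 5 → stop 3: 20+12+26+25+19 = 102
… (106 more)
Base → stop 3 → stop 2 → stop 4 → stop 5 → stop 1: 8+6+26+7+5 = 52  ← best
The minimum is 52.
One shortest path: Base → stop 3 → stop 2 → stop 4 → stop 5 → stop 1.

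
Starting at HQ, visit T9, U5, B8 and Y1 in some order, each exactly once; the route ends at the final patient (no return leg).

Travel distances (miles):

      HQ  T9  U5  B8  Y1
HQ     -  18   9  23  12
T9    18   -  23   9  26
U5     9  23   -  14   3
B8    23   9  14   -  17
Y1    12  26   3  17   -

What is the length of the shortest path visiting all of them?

Shortest open route: 38 miles.

There are 4! = 24 possible orderings.
HQ→T9→U5→B8→Y1: 18+23+14+17 = 72
HQ→T9→U5→Y1→B8: 18+23+3+17 = 61
HQ→T9→B8→U5→Y1: 18+9+14+3 = 44
HQ→T9→B8→Y1→U5: 18+9+17+3 = 47
HQ→T9→Y1→U5→B8: 18+26+3+14 = 61
HQ→T9→Y1→B8→U5: 18+26+17+14 = 75
HQ→U5→T9→B8→Y1: 9+23+9+17 = 58
HQ→U5→T9→Y1→B8: 9+23+26+17 = 75
HQ→U5→B8→T9→Y1: 9+14+9+26 = 58
HQ→U5→B8→Y1→T9: 9+14+17+26 = 66
HQ→U5→Y1→T9→B8: 9+3+26+9 = 47
HQ→U5→Y1→B8→T9: 9+3+17+9 = 38
HQ→B8→T9→U5→Y1: 23+9+23+3 = 58
HQ→B8→T9→Y1→U5: 23+9+26+3 = 61
… (10 more)
The minimum is 38.
One shortest path: HQ → U5 → Y1 → B8 → T9.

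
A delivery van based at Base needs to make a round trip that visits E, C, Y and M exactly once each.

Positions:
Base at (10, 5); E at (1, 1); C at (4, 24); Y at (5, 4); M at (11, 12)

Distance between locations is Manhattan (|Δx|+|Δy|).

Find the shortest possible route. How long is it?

There are 12 distinct closed tours to check (reversals are equivalent).
Base → E → C → Y → M → Base: 13+26+21+14+8 = 82
Base → E → C → M → Y → Base: 13+26+19+14+6 = 78
Base → E → Y → C → M → Base: 13+7+21+19+8 = 68
Base → E → Y → M → C → Base: 13+7+14+19+25 = 78
Base → E → M → C → Y → Base: 13+21+19+21+6 = 80
Base → E → M → Y → C → Base: 13+21+14+21+25 = 94
Base → C → E → Y → M → Base: 25+26+7+14+8 = 80
Base → C → E → M → Y → Base: 25+26+21+14+6 = 92
Base → C → Y → E → M → Base: 25+21+7+21+8 = 82
Base → C → M → E → Y → Base: 25+19+21+7+6 = 78
Base → Y → E → C → M → Base: 6+7+26+19+8 = 66
Base → Y → C → E → M → Base: 6+21+26+21+8 = 82
The minimum is 66.
One optimal route: Base → Y → E → C → M → Base (or its reverse).

Shortest round trip = 66.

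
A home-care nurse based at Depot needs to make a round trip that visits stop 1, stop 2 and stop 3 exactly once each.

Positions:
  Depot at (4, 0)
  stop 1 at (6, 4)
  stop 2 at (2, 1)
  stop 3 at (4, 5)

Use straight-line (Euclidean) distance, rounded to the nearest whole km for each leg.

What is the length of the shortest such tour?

Minimum total distance: 12 km.

Depot-stop 1-stop 2-stop 3-Depot: 4+5+4+5 = 18
Depot-stop 1-stop 3-stop 2-Depot: 4+2+4+2 = 12
Depot-stop 2-stop 1-stop 3-Depot: 2+5+2+5 = 14
The minimum is 12.
One optimal route: Depot → stop 1 → stop 3 → stop 2 → Depot (or its reverse).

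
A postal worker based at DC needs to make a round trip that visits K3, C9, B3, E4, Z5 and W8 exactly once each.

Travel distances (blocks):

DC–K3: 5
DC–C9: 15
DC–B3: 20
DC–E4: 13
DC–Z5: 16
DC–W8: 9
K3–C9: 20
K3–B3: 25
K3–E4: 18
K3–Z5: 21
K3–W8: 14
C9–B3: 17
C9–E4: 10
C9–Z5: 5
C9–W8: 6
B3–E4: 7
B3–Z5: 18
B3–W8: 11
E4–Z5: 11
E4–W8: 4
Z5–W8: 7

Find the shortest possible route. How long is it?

Minimum total distance: 68 blocks.

There are 360 distinct closed tours to check (reversals are equivalent).
DC-K3-C9-B3-E4-Z5-W8-DC: 5+20+17+7+11+7+9 = 76
DC-K3-C9-B3-E4-W8-Z5-DC: 5+20+17+7+4+7+16 = 76
DC-K3-C9-B3-Z5-E4-W8-DC: 5+20+17+18+11+4+9 = 84
DC-K3-C9-B3-Z5-W8-E4-DC: 5+20+17+18+7+4+13 = 84
DC-K3-C9-B3-W8-E4-Z5-DC: 5+20+17+11+4+11+16 = 84
DC-K3-C9-B3-W8-Z5-E4-DC: 5+20+17+11+7+11+13 = 84
DC-K3-C9-E4-B3-Z5-W8-DC: 5+20+10+7+18+7+9 = 76
DC-K3-C9-E4-B3-W8-Z5-DC: 5+20+10+7+11+7+16 = 76
… (352 more)
DC-K3-C9-Z5-B3-E4-W8-DC: 5+20+5+18+7+4+9 = 68  ← best
The minimum is 68.
One optimal route: DC → K3 → C9 → Z5 → B3 → E4 → W8 → DC (or its reverse).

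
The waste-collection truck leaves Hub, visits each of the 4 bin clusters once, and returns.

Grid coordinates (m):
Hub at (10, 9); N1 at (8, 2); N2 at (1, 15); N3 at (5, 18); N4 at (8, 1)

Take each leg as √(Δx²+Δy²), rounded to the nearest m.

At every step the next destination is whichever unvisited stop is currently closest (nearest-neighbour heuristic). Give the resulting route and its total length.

At Hub the remaining stops are N1 7, N4 8, N3 10, N2 11; go to N1.
At N1 the remaining stops are N4 1, N2 15, N3 16; go to N4.
At N4 the remaining stops are N2 16, N3 17; go to N2.
At N2 the remaining stops are N3 5; go to N3.
Return N3→Hub: 10.
Total = 7 + 1 + 16 + 5 + 10 = 39.

Total distance 39 m via the nearest-neighbour route Hub → N1 → N4 → N2 → N3 → Hub.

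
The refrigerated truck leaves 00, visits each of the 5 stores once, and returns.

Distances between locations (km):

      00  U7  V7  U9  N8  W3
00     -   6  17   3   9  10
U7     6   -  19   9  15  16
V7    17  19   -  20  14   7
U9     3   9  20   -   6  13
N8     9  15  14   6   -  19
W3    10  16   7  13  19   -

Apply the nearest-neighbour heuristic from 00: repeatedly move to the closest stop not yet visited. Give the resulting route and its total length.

From 00: distances to unvisited — U9=3, U7=6, N8=9, W3=10, V7=17. Nearest is U9 (3).
From U9: distances to unvisited — N8=6, U7=9, W3=13, V7=20. Nearest is N8 (6).
From N8: distances to unvisited — V7=14, U7=15, W3=19. Nearest is V7 (14).
From V7: distances to unvisited — W3=7, U7=19. Nearest is W3 (7).
From W3: distances to unvisited — U7=16. Nearest is U7 (16).
Return U7→00: 6.
Total = 3 + 6 + 14 + 7 + 16 + 6 = 52.

52 km along 00 → U9 → N8 → V7 → W3 → U7 → 00.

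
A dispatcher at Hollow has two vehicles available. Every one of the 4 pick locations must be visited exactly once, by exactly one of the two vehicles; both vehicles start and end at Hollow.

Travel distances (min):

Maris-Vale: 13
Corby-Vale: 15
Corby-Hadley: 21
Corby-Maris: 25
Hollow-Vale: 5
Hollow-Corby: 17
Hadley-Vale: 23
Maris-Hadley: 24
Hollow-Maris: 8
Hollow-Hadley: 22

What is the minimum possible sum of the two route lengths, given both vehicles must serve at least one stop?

79 min — the smallest possible combined total.

Try each way of splitting the stops between the two vehicles (each non-empty) and, for each split, find the best tour for each vehicle:
  {Corby} + {Maris, Hadley, Vale}: 34 + 60 = 94
  {Maris} + {Corby, Hadley, Vale}: 16 + 63 = 79
  {Corby, Maris} + {Hadley, Vale}: 50 + 50 = 100
  {Hadley} + {Corby, Maris, Vale}: 44 + 53 = 97
  {Corby, Hadley} + {Maris, Vale}: 60 + 26 = 86
  {Maris, Hadley} + {Corby, Vale}: 54 + 37 = 91
  … (7 splits in total)
Best: vehicle 1 Hollow → Maris → Hollow = 16; vehicle 2 Hollow → Hadley → Corby → Vale → Hollow = 63; combined 79.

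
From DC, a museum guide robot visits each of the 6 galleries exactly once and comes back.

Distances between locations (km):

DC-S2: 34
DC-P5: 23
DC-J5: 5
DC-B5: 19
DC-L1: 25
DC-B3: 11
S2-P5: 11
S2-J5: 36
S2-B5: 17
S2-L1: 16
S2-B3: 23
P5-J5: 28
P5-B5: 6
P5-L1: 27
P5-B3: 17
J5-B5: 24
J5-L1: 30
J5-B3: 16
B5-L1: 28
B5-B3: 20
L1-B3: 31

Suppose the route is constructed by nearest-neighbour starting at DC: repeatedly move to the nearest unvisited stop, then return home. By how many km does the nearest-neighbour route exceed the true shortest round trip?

The nearest-neighbour route is 3 km longer than optimal.

DC: J5=5, B3=11, B5=19, P5=23, L1=25, S2=34 ⇒ J5
J5: B3=16, B5=24, P5=28, L1=30, S2=36 ⇒ B3
B3: P5=17, B5=20, S2=23, L1=31 ⇒ P5
P5: B5=6, S2=11, L1=27 ⇒ B5
B5: S2=17, L1=28 ⇒ S2
S2: L1=16 ⇒ L1
NN route DC → J5 → B3 → P5 → B5 → S2 → L1 → DC costs 102.
Optimal: DC → J5 → L1 → S2 → P5 → B5 → B3 → DC costs 99 (by enumerating all 360 distinct tours).
Excess = 102 − 99 = 3.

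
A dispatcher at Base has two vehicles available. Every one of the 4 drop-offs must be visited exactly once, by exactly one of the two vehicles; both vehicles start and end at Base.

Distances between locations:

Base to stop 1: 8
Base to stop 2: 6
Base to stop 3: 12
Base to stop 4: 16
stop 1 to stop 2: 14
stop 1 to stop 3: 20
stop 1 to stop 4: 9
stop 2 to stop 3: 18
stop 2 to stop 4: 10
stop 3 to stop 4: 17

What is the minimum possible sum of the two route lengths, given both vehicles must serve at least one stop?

Check every non-empty split of the stops between the two vehicles; for each half take its own optimal tour:
  {stop 1} + {stop 2, stop 3, stop 4}: 16 + 45 = 61
  {stop 2} + {stop 1, stop 3, stop 4}: 12 + 46 = 58
  {stop 1, stop 2} + {stop 3, stop 4}: 28 + 45 = 73
  {stop 3} + {stop 1, stop 2, stop 4}: 24 + 33 = 57
  {stop 1, stop 3} + {stop 2, stop 4}: 40 + 32 = 72
  {stop 2, stop 3} + {stop 1, stop 4}: 36 + 33 = 69
  … (7 splits in total)
Best: vehicle 1 Base → stop 3 → Base = 24; vehicle 2 Base → stop 1 → stop 4 → stop 2 → Base = 33; combined 57.

Minimum combined distance: 57.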